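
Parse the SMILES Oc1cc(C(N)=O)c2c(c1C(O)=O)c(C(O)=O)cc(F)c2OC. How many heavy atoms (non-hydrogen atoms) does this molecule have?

Every atom symbol written in the SMILES (organic subset) is one heavy atom; implicit H are not written.
Heavy atoms by element → C:14, F:1, N:1, O:7.
Total: 23.

23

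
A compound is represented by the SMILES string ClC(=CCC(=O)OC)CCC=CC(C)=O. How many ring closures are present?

In SMILES, each pair of matching ring-closure digits denotes one ring-closing bond; the number of such bonds equals the number of independent rings.
Ring-closure bonds here: 0.

0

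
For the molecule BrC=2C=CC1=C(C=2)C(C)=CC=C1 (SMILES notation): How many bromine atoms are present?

1

Scan the SMILES for Br atoms (remember two-letter symbols like Cl and Br are single atoms).
Bromine count: 1.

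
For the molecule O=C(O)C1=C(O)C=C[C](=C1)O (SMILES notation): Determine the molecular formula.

C7H6O4

Walk through each heavy atom and fill implicit hydrogens from standard valence (C 4, N 3, O 2, S 2, halogen 1):
  atom 1: O, bond orders sum to 2 (valence 2) → 0 H
  atom 2: C, bond orders sum to 4 (valence 4) → 0 H
  atom 3: O, bond orders sum to 1 (valence 2) → 1 H
  atom 4: C, bond orders sum to 4 (valence 4) → 0 H
  atom 5: C, bond orders sum to 4 (valence 4) → 0 H
  atom 6: O, bond orders sum to 1 (valence 2) → 1 H
  atom 7: C, bond orders sum to 3 (valence 4) → 1 H
  atom 8: C, bond orders sum to 3 (valence 4) → 1 H
  atom 9: C with explicit H count 0
  atom 10: C, bond orders sum to 3 (valence 4) → 1 H
  atom 11: O, bond orders sum to 1 (valence 2) → 1 H
Totals → C:7, H:6, O:4.
In Hill order: C7H6O4.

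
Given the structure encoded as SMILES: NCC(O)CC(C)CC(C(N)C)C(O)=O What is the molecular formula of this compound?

C10H22N2O3

Walk through each heavy atom and fill implicit hydrogens from standard valence (C 4, N 3, O 2, S 2, halogen 1):
  atom 1: N, bond orders sum to 1 (valence 3) → 2 H
  atom 2: C, bond orders sum to 2 (valence 4) → 2 H
  atom 3: C, bond orders sum to 3 (valence 4) → 1 H
  atom 4: O, bond orders sum to 1 (valence 2) → 1 H
  atom 5: C, bond orders sum to 2 (valence 4) → 2 H
  atom 6: C, bond orders sum to 3 (valence 4) → 1 H
  atom 7: C, bond orders sum to 1 (valence 4) → 3 H
  atom 8: C, bond orders sum to 2 (valence 4) → 2 H
  atom 9: C, bond orders sum to 3 (valence 4) → 1 H
  atom 10: C, bond orders sum to 3 (valence 4) → 1 H
  atom 11: N, bond orders sum to 1 (valence 3) → 2 H
  atom 12: C, bond orders sum to 1 (valence 4) → 3 H
  atom 13: C, bond orders sum to 4 (valence 4) → 0 H
  atom 14: O, bond orders sum to 1 (valence 2) → 1 H
  atom 15: O, bond orders sum to 2 (valence 2) → 0 H
Totals → C:10, H:22, N:2, O:3.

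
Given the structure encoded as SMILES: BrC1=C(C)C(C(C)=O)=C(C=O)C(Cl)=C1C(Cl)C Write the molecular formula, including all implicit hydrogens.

C12H11BrCl2O2

Walk through each heavy atom and fill implicit hydrogens from standard valence (C 4, N 3, O 2, S 2, halogen 1):
  atom 1: Br (halogen, monovalent) → 0 H
  atom 2: C, bond orders sum to 4 (valence 4) → 0 H
  atom 3: C, bond orders sum to 4 (valence 4) → 0 H
  atom 4: C, bond orders sum to 1 (valence 4) → 3 H
  atom 5: C, bond orders sum to 4 (valence 4) → 0 H
  atom 6: C, bond orders sum to 4 (valence 4) → 0 H
  atom 7: C, bond orders sum to 1 (valence 4) → 3 H
  atom 8: O, bond orders sum to 2 (valence 2) → 0 H
  atom 9: C, bond orders sum to 4 (valence 4) → 0 H
  atom 10: C, bond orders sum to 3 (valence 4) → 1 H
  atom 11: O, bond orders sum to 2 (valence 2) → 0 H
  atom 12: C, bond orders sum to 4 (valence 4) → 0 H
  atom 13: Cl (halogen, monovalent) → 0 H
  atom 14: C, bond orders sum to 4 (valence 4) → 0 H
  atom 15: C, bond orders sum to 3 (valence 4) → 1 H
  atom 16: Cl (halogen, monovalent) → 0 H
  atom 17: C, bond orders sum to 1 (valence 4) → 3 H
Totals → C:12, H:11, Br:1, Cl:2, O:2.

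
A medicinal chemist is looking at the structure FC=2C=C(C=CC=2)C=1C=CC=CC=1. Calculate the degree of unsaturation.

Molecular formula: C12H9F.
DoU = (2C + 2 + N − H − X) / 2, where X is the halogen count and O/S are ignored.
    = (2·12 + 2 + 0 − 9 − 1) / 2 = 16 / 2 = 8.

8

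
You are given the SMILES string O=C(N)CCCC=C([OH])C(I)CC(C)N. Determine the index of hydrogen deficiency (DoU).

2

Degree of unsaturation = (number of rings) + (number of π bonds).
Ring closures in the SMILES: 0.
π bonds: 2 double bonds (each 1 DoU) → 2 DoU from unsaturation.
Total DoU = 0 + 2 = 2.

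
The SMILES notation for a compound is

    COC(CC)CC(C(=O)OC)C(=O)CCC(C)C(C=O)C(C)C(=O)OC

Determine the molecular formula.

Walk through each heavy atom and fill implicit hydrogens from standard valence (C 4, N 3, O 2, S 2, halogen 1):
  atom 1: C, bond orders sum to 1 (valence 4) → 3 H
  atom 2: O, bond orders sum to 2 (valence 2) → 0 H
  atom 3: C, bond orders sum to 3 (valence 4) → 1 H
  atom 4: C, bond orders sum to 2 (valence 4) → 2 H
  atom 5: C, bond orders sum to 1 (valence 4) → 3 H
  atom 6: C, bond orders sum to 2 (valence 4) → 2 H
  atom 7: C, bond orders sum to 3 (valence 4) → 1 H
  atom 8: C, bond orders sum to 4 (valence 4) → 0 H
  atom 9: O, bond orders sum to 2 (valence 2) → 0 H
  atom 10: O, bond orders sum to 2 (valence 2) → 0 H
  atom 11: C, bond orders sum to 1 (valence 4) → 3 H
  atom 12: C, bond orders sum to 4 (valence 4) → 0 H
  atom 13: O, bond orders sum to 2 (valence 2) → 0 H
  atom 14: C, bond orders sum to 2 (valence 4) → 2 H
  atom 15: C, bond orders sum to 2 (valence 4) → 2 H
  atom 16: C, bond orders sum to 3 (valence 4) → 1 H
  atom 17: C, bond orders sum to 1 (valence 4) → 3 H
  atom 18: C, bond orders sum to 3 (valence 4) → 1 H
  atom 19: C, bond orders sum to 3 (valence 4) → 1 H
  atom 20: O, bond orders sum to 2 (valence 2) → 0 H
  atom 21: C, bond orders sum to 3 (valence 4) → 1 H
  atom 22: C, bond orders sum to 1 (valence 4) → 3 H
  atom 23: C, bond orders sum to 4 (valence 4) → 0 H
  atom 24: O, bond orders sum to 2 (valence 2) → 0 H
  atom 25: O, bond orders sum to 2 (valence 2) → 0 H
  atom 26: C, bond orders sum to 1 (valence 4) → 3 H
Totals → C:19, H:32, O:7.
In Hill order: C19H32O7.

C19H32O7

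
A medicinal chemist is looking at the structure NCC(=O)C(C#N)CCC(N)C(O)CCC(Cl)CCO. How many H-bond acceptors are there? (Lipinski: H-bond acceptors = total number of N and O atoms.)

6

N atoms: 3; O atoms: 3.
Lipinski HBA = 3 + 3 = 6.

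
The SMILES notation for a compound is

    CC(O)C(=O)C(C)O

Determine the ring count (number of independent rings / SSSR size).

0

In SMILES, each pair of matching ring-closure digits denotes one ring-closing bond; the number of such bonds equals the number of independent rings.
Ring-closure bonds here: 0.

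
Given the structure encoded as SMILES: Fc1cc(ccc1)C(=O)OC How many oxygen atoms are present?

Scan the SMILES for O atoms (remember two-letter symbols like Cl and Br are single atoms).
Oxygen count: 2.

2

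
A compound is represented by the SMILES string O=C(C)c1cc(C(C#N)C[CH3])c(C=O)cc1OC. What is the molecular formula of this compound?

C14H15NO3

Walk through each heavy atom and fill implicit hydrogens from standard valence (C 4, N 3, O 2, S 2, halogen 1); for lowercase aromatic atoms, an aromatic c carries 1 H when it has two neighbours and 0 H with three, and aromatic n carries 0 H:
  atom 1: O, bond orders sum to 2 (valence 2) → 0 H
  atom 2: C, bond orders sum to 4 (valence 4) → 0 H
  atom 3: C, bond orders sum to 1 (valence 4) → 3 H
  atom 4: aromatic c, 3 neighbours → 0 H
  atom 5: aromatic c, 2 neighbours → 1 H
  atom 6: aromatic c, 3 neighbours → 0 H
  atom 7: C, bond orders sum to 3 (valence 4) → 1 H
  atom 8: C, bond orders sum to 4 (valence 4) → 0 H
  atom 9: N, bond orders sum to 3 (valence 3) → 0 H
  atom 10: C, bond orders sum to 2 (valence 4) → 2 H
  atom 11: C with explicit H count 3
  atom 12: aromatic c, 3 neighbours → 0 H
  atom 13: C, bond orders sum to 3 (valence 4) → 1 H
  atom 14: O, bond orders sum to 2 (valence 2) → 0 H
  atom 15: aromatic c, 2 neighbours → 1 H
  atom 16: aromatic c, 3 neighbours → 0 H
  atom 17: O, bond orders sum to 2 (valence 2) → 0 H
  atom 18: C, bond orders sum to 1 (valence 4) → 3 H
Totals → C:14, H:15, N:1, O:3.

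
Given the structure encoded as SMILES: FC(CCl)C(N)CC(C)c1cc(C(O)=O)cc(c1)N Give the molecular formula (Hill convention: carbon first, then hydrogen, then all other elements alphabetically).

C13H18ClFN2O2

Walk through each heavy atom and fill implicit hydrogens from standard valence (C 4, N 3, O 2, S 2, halogen 1); for lowercase aromatic atoms, an aromatic c carries 1 H when it has two neighbours and 0 H with three, and aromatic n carries 0 H:
  atom 1: F (halogen, monovalent) → 0 H
  atom 2: C, bond orders sum to 3 (valence 4) → 1 H
  atom 3: C, bond orders sum to 2 (valence 4) → 2 H
  atom 4: Cl (halogen, monovalent) → 0 H
  atom 5: C, bond orders sum to 3 (valence 4) → 1 H
  atom 6: N, bond orders sum to 1 (valence 3) → 2 H
  atom 7: C, bond orders sum to 2 (valence 4) → 2 H
  atom 8: C, bond orders sum to 3 (valence 4) → 1 H
  atom 9: C, bond orders sum to 1 (valence 4) → 3 H
  atom 10: aromatic c, 3 neighbours → 0 H
  atom 11: aromatic c, 2 neighbours → 1 H
  atom 12: aromatic c, 3 neighbours → 0 H
  atom 13: C, bond orders sum to 4 (valence 4) → 0 H
  atom 14: O, bond orders sum to 1 (valence 2) → 1 H
  atom 15: O, bond orders sum to 2 (valence 2) → 0 H
  atom 16: aromatic c, 2 neighbours → 1 H
  atom 17: aromatic c, 3 neighbours → 0 H
  atom 18: aromatic c, 2 neighbours → 1 H
  atom 19: N, bond orders sum to 1 (valence 3) → 2 H
Totals → C:13, H:18, Cl:1, F:1, N:2, O:2.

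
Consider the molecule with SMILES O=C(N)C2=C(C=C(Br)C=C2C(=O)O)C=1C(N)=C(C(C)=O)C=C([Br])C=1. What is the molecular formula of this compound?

C16H12Br2N2O4

Walk through each heavy atom and fill implicit hydrogens from standard valence (C 4, N 3, O 2, S 2, halogen 1):
  atom 1: O, bond orders sum to 2 (valence 2) → 0 H
  atom 2: C, bond orders sum to 4 (valence 4) → 0 H
  atom 3: N, bond orders sum to 1 (valence 3) → 2 H
  atom 4: C, bond orders sum to 4 (valence 4) → 0 H
  atom 5: C, bond orders sum to 4 (valence 4) → 0 H
  atom 6: C, bond orders sum to 3 (valence 4) → 1 H
  atom 7: C, bond orders sum to 4 (valence 4) → 0 H
  atom 8: Br (halogen, monovalent) → 0 H
  atom 9: C, bond orders sum to 3 (valence 4) → 1 H
  atom 10: C, bond orders sum to 4 (valence 4) → 0 H
  atom 11: C, bond orders sum to 4 (valence 4) → 0 H
  atom 12: O, bond orders sum to 2 (valence 2) → 0 H
  atom 13: O, bond orders sum to 1 (valence 2) → 1 H
  atom 14: C, bond orders sum to 4 (valence 4) → 0 H
  atom 15: C, bond orders sum to 4 (valence 4) → 0 H
  atom 16: N, bond orders sum to 1 (valence 3) → 2 H
  atom 17: C, bond orders sum to 4 (valence 4) → 0 H
  atom 18: C, bond orders sum to 4 (valence 4) → 0 H
  atom 19: C, bond orders sum to 1 (valence 4) → 3 H
  atom 20: O, bond orders sum to 2 (valence 2) → 0 H
  atom 21: C, bond orders sum to 3 (valence 4) → 1 H
  atom 22: C, bond orders sum to 4 (valence 4) → 0 H
  atom 23: Br with explicit H count 0
  atom 24: C, bond orders sum to 3 (valence 4) → 1 H
Totals → C:16, H:12, Br:2, N:2, O:4.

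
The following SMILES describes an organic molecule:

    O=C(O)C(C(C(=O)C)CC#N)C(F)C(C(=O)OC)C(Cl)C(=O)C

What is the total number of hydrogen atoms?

Walk through each heavy atom and fill implicit hydrogens from standard valence (C 4, N 3, O 2, S 2, halogen 1):
  atom 1: O, bond orders sum to 2 (valence 2) → 0 H
  atom 2: C, bond orders sum to 4 (valence 4) → 0 H
  atom 3: O, bond orders sum to 1 (valence 2) → 1 H
  atom 4: C, bond orders sum to 3 (valence 4) → 1 H
  atom 5: C, bond orders sum to 3 (valence 4) → 1 H
  atom 6: C, bond orders sum to 4 (valence 4) → 0 H
  atom 7: O, bond orders sum to 2 (valence 2) → 0 H
  atom 8: C, bond orders sum to 1 (valence 4) → 3 H
  atom 9: C, bond orders sum to 2 (valence 4) → 2 H
  atom 10: C, bond orders sum to 4 (valence 4) → 0 H
  atom 11: N, bond orders sum to 3 (valence 3) → 0 H
  atom 12: C, bond orders sum to 3 (valence 4) → 1 H
  atom 13: F (halogen, monovalent) → 0 H
  atom 14: C, bond orders sum to 3 (valence 4) → 1 H
  atom 15: C, bond orders sum to 4 (valence 4) → 0 H
  atom 16: O, bond orders sum to 2 (valence 2) → 0 H
  atom 17: O, bond orders sum to 2 (valence 2) → 0 H
  atom 18: C, bond orders sum to 1 (valence 4) → 3 H
  atom 19: C, bond orders sum to 3 (valence 4) → 1 H
  atom 20: Cl (halogen, monovalent) → 0 H
  atom 21: C, bond orders sum to 4 (valence 4) → 0 H
  atom 22: O, bond orders sum to 2 (valence 2) → 0 H
  atom 23: C, bond orders sum to 1 (valence 4) → 3 H
Total hydrogens: 17.

17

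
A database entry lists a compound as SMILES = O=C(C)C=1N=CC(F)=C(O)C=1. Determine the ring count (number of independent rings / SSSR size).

1

In SMILES, each pair of matching ring-closure digits denotes one ring-closing bond; the number of such bonds equals the number of independent rings.
Ring-closure bonds here: 1.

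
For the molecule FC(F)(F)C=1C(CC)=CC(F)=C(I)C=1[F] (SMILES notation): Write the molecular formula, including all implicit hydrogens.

C9H6F5I

Walk through each heavy atom and fill implicit hydrogens from standard valence (C 4, N 3, O 2, S 2, halogen 1):
  atom 1: F (halogen, monovalent) → 0 H
  atom 2: C, bond orders sum to 4 (valence 4) → 0 H
  atom 3: F (halogen, monovalent) → 0 H
  atom 4: F (halogen, monovalent) → 0 H
  atom 5: C, bond orders sum to 4 (valence 4) → 0 H
  atom 6: C, bond orders sum to 4 (valence 4) → 0 H
  atom 7: C, bond orders sum to 2 (valence 4) → 2 H
  atom 8: C, bond orders sum to 1 (valence 4) → 3 H
  atom 9: C, bond orders sum to 3 (valence 4) → 1 H
  atom 10: C, bond orders sum to 4 (valence 4) → 0 H
  atom 11: F (halogen, monovalent) → 0 H
  atom 12: C, bond orders sum to 4 (valence 4) → 0 H
  atom 13: I (halogen, monovalent) → 0 H
  atom 14: C, bond orders sum to 4 (valence 4) → 0 H
  atom 15: F with explicit H count 0
Totals → C:9, H:6, F:5, I:1.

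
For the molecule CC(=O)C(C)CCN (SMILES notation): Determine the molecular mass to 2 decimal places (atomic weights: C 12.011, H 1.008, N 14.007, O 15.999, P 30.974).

First, the molecular formula is C6H13NO (counting implicit H from valence).
  C: 6 × 12.011 = 72.066
  H: 13 × 1.008 = 13.104
  N: 1 × 14.007 = 14.007
  O: 1 × 15.999 = 15.999
Sum: 6×12.011 + 13×1.008 + 1×14.007 + 1×15.999 = 115.176 → 115.18 g/mol.

115.18 g/mol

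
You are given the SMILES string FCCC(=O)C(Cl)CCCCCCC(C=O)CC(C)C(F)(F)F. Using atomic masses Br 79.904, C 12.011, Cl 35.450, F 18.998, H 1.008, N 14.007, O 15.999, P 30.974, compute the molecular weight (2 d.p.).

First, the molecular formula is C16H25ClF4O2 (counting implicit H from valence).
  C: 16 × 12.011 = 192.176
  Cl: 1 × 35.450 = 35.450
  F: 4 × 18.998 = 75.992
  H: 25 × 1.008 = 25.200
  O: 2 × 15.999 = 31.998
Sum: 16×12.011 + 1×35.450 + 4×18.998 + 25×1.008 + 2×15.999 = 360.816 → 360.82 g/mol.

360.82 g/mol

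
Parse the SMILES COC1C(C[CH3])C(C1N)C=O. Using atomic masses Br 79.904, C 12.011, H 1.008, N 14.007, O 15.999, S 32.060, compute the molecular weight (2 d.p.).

157.21 g/mol

First, the molecular formula is C8H15NO2 (counting implicit H from valence).
  C: 8 × 12.011 = 96.088
  H: 15 × 1.008 = 15.120
  N: 1 × 14.007 = 14.007
  O: 2 × 15.999 = 31.998
Sum: 8×12.011 + 15×1.008 + 1×14.007 + 2×15.999 = 157.213 → 157.21 g/mol.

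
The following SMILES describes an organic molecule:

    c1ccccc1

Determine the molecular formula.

Walk through each heavy atom and fill implicit hydrogens from standard valence (C 4, N 3, O 2, S 2, halogen 1); for lowercase aromatic atoms, an aromatic c carries 1 H when it has two neighbours and 0 H with three, and aromatic n carries 0 H:
  atom 1: aromatic c, 2 neighbours → 1 H
  atom 2: aromatic c, 2 neighbours → 1 H
  atom 3: aromatic c, 2 neighbours → 1 H
  atom 4: aromatic c, 2 neighbours → 1 H
  atom 5: aromatic c, 2 neighbours → 1 H
  atom 6: aromatic c, 2 neighbours → 1 H
Totals → C:6, H:6.
In Hill order: C6H6.

C6H6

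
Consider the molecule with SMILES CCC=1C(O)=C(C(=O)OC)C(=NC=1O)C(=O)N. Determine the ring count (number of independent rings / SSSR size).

1

In SMILES, each pair of matching ring-closure digits denotes one ring-closing bond; the number of such bonds equals the number of independent rings.
Ring-closure bonds here: 1.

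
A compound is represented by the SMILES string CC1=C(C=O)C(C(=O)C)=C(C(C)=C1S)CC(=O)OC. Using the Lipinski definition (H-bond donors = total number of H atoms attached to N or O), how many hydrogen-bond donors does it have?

0

Donors: find every N or O and count the H atoms it carries.
  atom 5 (O): bond orders sum to 2 → 0 H
  atom 8 (O): bond orders sum to 2 → 0 H
  atom 17 (O): bond orders sum to 2 → 0 H
  atom 18 (O): bond orders sum to 2 → 0 H
Lipinski HBD = 0.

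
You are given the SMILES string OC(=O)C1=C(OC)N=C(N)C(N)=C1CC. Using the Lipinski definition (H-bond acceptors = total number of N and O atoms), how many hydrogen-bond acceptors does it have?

N atoms: 3; O atoms: 3.
Lipinski HBA = 3 + 3 = 6.

6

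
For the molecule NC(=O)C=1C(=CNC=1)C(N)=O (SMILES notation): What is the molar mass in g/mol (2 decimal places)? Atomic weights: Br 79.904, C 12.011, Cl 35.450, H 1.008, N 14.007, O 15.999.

First, the molecular formula is C6H7N3O2 (counting implicit H from valence).
  C: 6 × 12.011 = 72.066
  H: 7 × 1.008 = 7.056
  N: 3 × 14.007 = 42.021
  O: 2 × 15.999 = 31.998
Sum: 6×12.011 + 7×1.008 + 3×14.007 + 2×15.999 = 153.141 → 153.14 g/mol.

153.14 g/mol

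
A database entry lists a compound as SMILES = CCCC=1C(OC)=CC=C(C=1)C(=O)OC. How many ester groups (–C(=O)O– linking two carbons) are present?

The ester motif appears at heavy-atom position 12 in the SMILES.
Other groups present: 1 ether.
Ester count: 1.

1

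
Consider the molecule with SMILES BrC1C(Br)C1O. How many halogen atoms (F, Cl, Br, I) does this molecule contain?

2

Halogen atoms appear at heavy-atom positions 1, 4 (2×Br).
Other groups present: 1 hydroxyl.
Halogen count: 2.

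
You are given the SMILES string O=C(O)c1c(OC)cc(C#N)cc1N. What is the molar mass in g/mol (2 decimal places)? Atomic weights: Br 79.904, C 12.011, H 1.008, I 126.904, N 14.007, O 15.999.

First, the molecular formula is C9H8N2O3 (counting implicit H from valence).
  C: 9 × 12.011 = 108.099
  H: 8 × 1.008 = 8.064
  N: 2 × 14.007 = 28.014
  O: 3 × 15.999 = 47.997
Sum: 9×12.011 + 8×1.008 + 2×14.007 + 3×15.999 = 192.174 → 192.17 g/mol.

192.17 g/mol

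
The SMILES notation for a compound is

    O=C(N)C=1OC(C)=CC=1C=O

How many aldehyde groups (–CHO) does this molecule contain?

1

The aldehyde motif appears at heavy-atom position 10 in the SMILES.
Other groups present: 1 amide.
Aldehyde count: 1.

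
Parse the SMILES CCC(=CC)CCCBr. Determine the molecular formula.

Walk through each heavy atom and fill implicit hydrogens from standard valence (C 4, N 3, O 2, S 2, halogen 1):
  atom 1: C, bond orders sum to 1 (valence 4) → 3 H
  atom 2: C, bond orders sum to 2 (valence 4) → 2 H
  atom 3: C, bond orders sum to 4 (valence 4) → 0 H
  atom 4: C, bond orders sum to 3 (valence 4) → 1 H
  atom 5: C, bond orders sum to 1 (valence 4) → 3 H
  atom 6: C, bond orders sum to 2 (valence 4) → 2 H
  atom 7: C, bond orders sum to 2 (valence 4) → 2 H
  atom 8: C, bond orders sum to 2 (valence 4) → 2 H
  atom 9: Br (halogen, monovalent) → 0 H
Totals → C:8, H:15, Br:1.

C8H15Br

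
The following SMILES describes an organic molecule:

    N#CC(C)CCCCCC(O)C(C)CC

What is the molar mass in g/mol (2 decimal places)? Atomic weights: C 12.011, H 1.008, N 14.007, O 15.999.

First, the molecular formula is C13H25NO (counting implicit H from valence).
  C: 13 × 12.011 = 156.143
  H: 25 × 1.008 = 25.200
  N: 1 × 14.007 = 14.007
  O: 1 × 15.999 = 15.999
Sum: 13×12.011 + 25×1.008 + 1×14.007 + 1×15.999 = 211.349 → 211.35 g/mol.

211.35 g/mol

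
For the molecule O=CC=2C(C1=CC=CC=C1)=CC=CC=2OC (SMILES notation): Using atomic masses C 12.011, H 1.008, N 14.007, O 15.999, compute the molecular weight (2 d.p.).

212.25 g/mol

First, the molecular formula is C14H12O2 (counting implicit H from valence).
  C: 14 × 12.011 = 168.154
  H: 12 × 1.008 = 12.096
  O: 2 × 15.999 = 31.998
Sum: 14×12.011 + 12×1.008 + 2×15.999 = 212.248 → 212.25 g/mol.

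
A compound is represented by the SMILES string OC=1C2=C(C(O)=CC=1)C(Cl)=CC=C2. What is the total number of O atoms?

2

Scan the SMILES for O atoms (remember two-letter symbols like Cl and Br are single atoms).
Oxygen count: 2.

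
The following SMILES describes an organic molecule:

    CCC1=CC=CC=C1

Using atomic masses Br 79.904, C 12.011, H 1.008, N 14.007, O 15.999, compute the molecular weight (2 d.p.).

106.17 g/mol

First, the molecular formula is C8H10 (counting implicit H from valence).
  C: 8 × 12.011 = 96.088
  H: 10 × 1.008 = 10.080
Sum: 8×12.011 + 10×1.008 = 106.168 → 106.17 g/mol.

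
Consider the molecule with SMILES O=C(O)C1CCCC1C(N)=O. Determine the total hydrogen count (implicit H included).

11

Walk through each heavy atom and fill implicit hydrogens from standard valence (C 4, N 3, O 2, S 2, halogen 1):
  atom 1: O, bond orders sum to 2 (valence 2) → 0 H
  atom 2: C, bond orders sum to 4 (valence 4) → 0 H
  atom 3: O, bond orders sum to 1 (valence 2) → 1 H
  atom 4: C, bond orders sum to 3 (valence 4) → 1 H
  atom 5: C, bond orders sum to 2 (valence 4) → 2 H
  atom 6: C, bond orders sum to 2 (valence 4) → 2 H
  atom 7: C, bond orders sum to 2 (valence 4) → 2 H
  atom 8: C, bond orders sum to 3 (valence 4) → 1 H
  atom 9: C, bond orders sum to 4 (valence 4) → 0 H
  atom 10: N, bond orders sum to 1 (valence 3) → 2 H
  atom 11: O, bond orders sum to 2 (valence 2) → 0 H
Total hydrogens: 11.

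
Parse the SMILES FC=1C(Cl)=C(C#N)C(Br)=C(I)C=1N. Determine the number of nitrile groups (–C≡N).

1

The nitrile motif appears at heavy-atom position 6 in the SMILES.
Other groups present: 1 primary amine.
Nitrile count: 1.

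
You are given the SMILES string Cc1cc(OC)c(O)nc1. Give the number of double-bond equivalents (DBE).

4

Molecular formula: C7H9NO2.
DoU = (2C + 2 + N − H − X) / 2, where X is the halogen count and O/S are ignored.
    = (2·7 + 2 + 1 − 9 − 0) / 2 = 8 / 2 = 4.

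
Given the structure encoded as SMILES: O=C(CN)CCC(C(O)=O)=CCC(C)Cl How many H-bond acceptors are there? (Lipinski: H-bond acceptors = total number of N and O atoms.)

4

N atoms: 1; O atoms: 3.
Lipinski HBA = 1 + 3 = 4.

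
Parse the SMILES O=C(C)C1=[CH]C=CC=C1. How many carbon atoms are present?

8

Count every carbon token in the SMILES (each C, including those in ring-closure positions and inside branches).
Carbon count: 8.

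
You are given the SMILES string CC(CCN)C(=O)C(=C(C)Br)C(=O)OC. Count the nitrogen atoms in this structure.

1

Scan the SMILES for N atoms (remember two-letter symbols like Cl and Br are single atoms).
Nitrogen count: 1.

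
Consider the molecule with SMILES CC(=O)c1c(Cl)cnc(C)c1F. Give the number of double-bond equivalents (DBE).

5

Molecular formula: C8H7ClFNO.
DoU = (2C + 2 + N − H − X) / 2, where X is the halogen count and O/S are ignored.
    = (2·8 + 2 + 1 − 7 − 2) / 2 = 10 / 2 = 5.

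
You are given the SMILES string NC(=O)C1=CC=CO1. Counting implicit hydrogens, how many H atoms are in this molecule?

5

Walk through each heavy atom and fill implicit hydrogens from standard valence (C 4, N 3, O 2, S 2, halogen 1):
  atom 1: N, bond orders sum to 1 (valence 3) → 2 H
  atom 2: C, bond orders sum to 4 (valence 4) → 0 H
  atom 3: O, bond orders sum to 2 (valence 2) → 0 H
  atom 4: C, bond orders sum to 4 (valence 4) → 0 H
  atom 5: C, bond orders sum to 3 (valence 4) → 1 H
  atom 6: C, bond orders sum to 3 (valence 4) → 1 H
  atom 7: C, bond orders sum to 3 (valence 4) → 1 H
  atom 8: O, bond orders sum to 2 (valence 2) → 0 H
Total hydrogens: 5.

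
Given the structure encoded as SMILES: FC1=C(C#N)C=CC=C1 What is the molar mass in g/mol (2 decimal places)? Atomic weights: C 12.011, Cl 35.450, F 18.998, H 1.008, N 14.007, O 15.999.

First, the molecular formula is C7H4FN (counting implicit H from valence).
  C: 7 × 12.011 = 84.077
  F: 1 × 18.998 = 18.998
  H: 4 × 1.008 = 4.032
  N: 1 × 14.007 = 14.007
Sum: 7×12.011 + 1×18.998 + 4×1.008 + 1×14.007 = 121.114 → 121.11 g/mol.

121.11 g/mol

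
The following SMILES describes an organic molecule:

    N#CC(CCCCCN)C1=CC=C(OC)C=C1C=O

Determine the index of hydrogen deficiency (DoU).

7

Molecular formula: C15H20N2O2.
DoU = (2C + 2 + N − H − X) / 2, where X is the halogen count and O/S are ignored.
    = (2·15 + 2 + 2 − 20 − 0) / 2 = 14 / 2 = 7.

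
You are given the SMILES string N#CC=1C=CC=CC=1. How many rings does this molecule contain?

In SMILES, each pair of matching ring-closure digits denotes one ring-closing bond; the number of such bonds equals the number of independent rings.
Ring-closure bonds here: 1.

1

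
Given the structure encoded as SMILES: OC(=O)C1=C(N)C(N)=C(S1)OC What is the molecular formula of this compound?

Walk through each heavy atom and fill implicit hydrogens from standard valence (C 4, N 3, O 2, S 2, halogen 1):
  atom 1: O, bond orders sum to 1 (valence 2) → 1 H
  atom 2: C, bond orders sum to 4 (valence 4) → 0 H
  atom 3: O, bond orders sum to 2 (valence 2) → 0 H
  atom 4: C, bond orders sum to 4 (valence 4) → 0 H
  atom 5: C, bond orders sum to 4 (valence 4) → 0 H
  atom 6: N, bond orders sum to 1 (valence 3) → 2 H
  atom 7: C, bond orders sum to 4 (valence 4) → 0 H
  atom 8: N, bond orders sum to 1 (valence 3) → 2 H
  atom 9: C, bond orders sum to 4 (valence 4) → 0 H
  atom 10: S, bond orders sum to 2 (valence 2) → 0 H
  atom 11: O, bond orders sum to 2 (valence 2) → 0 H
  atom 12: C, bond orders sum to 1 (valence 4) → 3 H
Totals → C:6, H:8, N:2, O:3, S:1.
In Hill order: C6H8N2O3S.

C6H8N2O3S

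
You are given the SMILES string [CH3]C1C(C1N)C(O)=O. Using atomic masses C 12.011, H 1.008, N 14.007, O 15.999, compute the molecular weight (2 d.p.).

115.13 g/mol

First, the molecular formula is C5H9NO2 (counting implicit H from valence).
  C: 5 × 12.011 = 60.055
  H: 9 × 1.008 = 9.072
  N: 1 × 14.007 = 14.007
  O: 2 × 15.999 = 31.998
Sum: 5×12.011 + 9×1.008 + 1×14.007 + 2×15.999 = 115.132 → 115.13 g/mol.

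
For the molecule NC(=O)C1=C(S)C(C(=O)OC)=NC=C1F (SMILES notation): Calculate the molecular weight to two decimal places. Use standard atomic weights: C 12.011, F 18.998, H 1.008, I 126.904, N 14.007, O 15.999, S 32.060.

230.21 g/mol

First, the molecular formula is C8H7FN2O3S (counting implicit H from valence).
  C: 8 × 12.011 = 96.088
  F: 1 × 18.998 = 18.998
  H: 7 × 1.008 = 7.056
  N: 2 × 14.007 = 28.014
  O: 3 × 15.999 = 47.997
  S: 1 × 32.060 = 32.060
Sum: 8×12.011 + 1×18.998 + 7×1.008 + 2×14.007 + 3×15.999 + 1×32.060 = 230.213 → 230.21 g/mol.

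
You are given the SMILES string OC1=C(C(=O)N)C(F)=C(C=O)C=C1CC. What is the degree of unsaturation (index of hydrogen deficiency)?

6

Degree of unsaturation = (number of rings) + (number of π bonds).
Ring closures in the SMILES: 1.
π bonds: 5 double bonds (each 1 DoU) → 5 DoU from unsaturation.
Total DoU = 1 + 5 = 6.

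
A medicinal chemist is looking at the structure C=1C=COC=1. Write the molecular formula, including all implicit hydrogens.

Walk through each heavy atom and fill implicit hydrogens from standard valence (C 4, N 3, O 2, S 2, halogen 1):
  atom 1: C, bond orders sum to 3 (valence 4) → 1 H
  atom 2: C, bond orders sum to 3 (valence 4) → 1 H
  atom 3: C, bond orders sum to 3 (valence 4) → 1 H
  atom 4: O, bond orders sum to 2 (valence 2) → 0 H
  atom 5: C, bond orders sum to 3 (valence 4) → 1 H
Totals → C:4, H:4, O:1.
In Hill order: C4H4O.

C4H4O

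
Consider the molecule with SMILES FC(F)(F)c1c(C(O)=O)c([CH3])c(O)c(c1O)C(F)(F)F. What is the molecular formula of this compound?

C10H6F6O4

Walk through each heavy atom and fill implicit hydrogens from standard valence (C 4, N 3, O 2, S 2, halogen 1); for lowercase aromatic atoms, an aromatic c carries 1 H when it has two neighbours and 0 H with three, and aromatic n carries 0 H:
  atom 1: F (halogen, monovalent) → 0 H
  atom 2: C, bond orders sum to 4 (valence 4) → 0 H
  atom 3: F (halogen, monovalent) → 0 H
  atom 4: F (halogen, monovalent) → 0 H
  atom 5: aromatic c, 3 neighbours → 0 H
  atom 6: aromatic c, 3 neighbours → 0 H
  atom 7: C, bond orders sum to 4 (valence 4) → 0 H
  atom 8: O, bond orders sum to 1 (valence 2) → 1 H
  atom 9: O, bond orders sum to 2 (valence 2) → 0 H
  atom 10: aromatic c, 3 neighbours → 0 H
  atom 11: C with explicit H count 3
  atom 12: aromatic c, 3 neighbours → 0 H
  atom 13: O, bond orders sum to 1 (valence 2) → 1 H
  atom 14: aromatic c, 3 neighbours → 0 H
  atom 15: aromatic c, 3 neighbours → 0 H
  atom 16: O, bond orders sum to 1 (valence 2) → 1 H
  atom 17: C, bond orders sum to 4 (valence 4) → 0 H
  atom 18: F (halogen, monovalent) → 0 H
  atom 19: F (halogen, monovalent) → 0 H
  atom 20: F (halogen, monovalent) → 0 H
Totals → C:10, H:6, F:6, O:4.
In Hill order: C10H6F6O4.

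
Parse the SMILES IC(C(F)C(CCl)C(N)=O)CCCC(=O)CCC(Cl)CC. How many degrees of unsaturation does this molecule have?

Degree of unsaturation = (number of rings) + (number of π bonds).
Ring closures in the SMILES: 0.
π bonds: 2 double bonds (each 1 DoU) → 2 DoU from unsaturation.
Total DoU = 0 + 2 = 2.

2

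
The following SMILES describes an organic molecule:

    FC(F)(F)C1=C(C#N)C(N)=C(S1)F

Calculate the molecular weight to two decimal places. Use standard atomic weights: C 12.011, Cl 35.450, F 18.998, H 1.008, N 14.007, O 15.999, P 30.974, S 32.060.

First, the molecular formula is C6H2F4N2S (counting implicit H from valence).
  C: 6 × 12.011 = 72.066
  F: 4 × 18.998 = 75.992
  H: 2 × 1.008 = 2.016
  N: 2 × 14.007 = 28.014
  S: 1 × 32.060 = 32.060
Sum: 6×12.011 + 4×18.998 + 2×1.008 + 2×14.007 + 1×32.060 = 210.148 → 210.15 g/mol.

210.15 g/mol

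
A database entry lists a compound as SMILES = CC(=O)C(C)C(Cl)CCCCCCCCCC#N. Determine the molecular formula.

C15H26ClNO

Walk through each heavy atom and fill implicit hydrogens from standard valence (C 4, N 3, O 2, S 2, halogen 1):
  atom 1: C, bond orders sum to 1 (valence 4) → 3 H
  atom 2: C, bond orders sum to 4 (valence 4) → 0 H
  atom 3: O, bond orders sum to 2 (valence 2) → 0 H
  atom 4: C, bond orders sum to 3 (valence 4) → 1 H
  atom 5: C, bond orders sum to 1 (valence 4) → 3 H
  atom 6: C, bond orders sum to 3 (valence 4) → 1 H
  atom 7: Cl (halogen, monovalent) → 0 H
  atom 8: C, bond orders sum to 2 (valence 4) → 2 H
  atom 9: C, bond orders sum to 2 (valence 4) → 2 H
  atom 10: C, bond orders sum to 2 (valence 4) → 2 H
  atom 11: C, bond orders sum to 2 (valence 4) → 2 H
  atom 12: C, bond orders sum to 2 (valence 4) → 2 H
  atom 13: C, bond orders sum to 2 (valence 4) → 2 H
  atom 14: C, bond orders sum to 2 (valence 4) → 2 H
  atom 15: C, bond orders sum to 2 (valence 4) → 2 H
  atom 16: C, bond orders sum to 2 (valence 4) → 2 H
  atom 17: C, bond orders sum to 4 (valence 4) → 0 H
  atom 18: N, bond orders sum to 3 (valence 3) → 0 H
Totals → C:15, H:26, Cl:1, N:1, O:1.
In Hill order: C15H26ClNO.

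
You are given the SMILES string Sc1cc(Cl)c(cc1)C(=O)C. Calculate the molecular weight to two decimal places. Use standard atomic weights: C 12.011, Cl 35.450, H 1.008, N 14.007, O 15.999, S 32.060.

First, the molecular formula is C8H7ClOS (counting implicit H from valence).
  C: 8 × 12.011 = 96.088
  Cl: 1 × 35.450 = 35.450
  H: 7 × 1.008 = 7.056
  O: 1 × 15.999 = 15.999
  S: 1 × 32.060 = 32.060
Sum: 8×12.011 + 1×35.450 + 7×1.008 + 1×15.999 + 1×32.060 = 186.653 → 186.65 g/mol.

186.65 g/mol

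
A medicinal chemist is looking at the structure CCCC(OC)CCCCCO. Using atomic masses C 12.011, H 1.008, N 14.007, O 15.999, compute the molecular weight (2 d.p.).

174.28 g/mol

First, the molecular formula is C10H22O2 (counting implicit H from valence).
  C: 10 × 12.011 = 120.110
  H: 22 × 1.008 = 22.176
  O: 2 × 15.999 = 31.998
Sum: 10×12.011 + 22×1.008 + 2×15.999 = 174.284 → 174.28 g/mol.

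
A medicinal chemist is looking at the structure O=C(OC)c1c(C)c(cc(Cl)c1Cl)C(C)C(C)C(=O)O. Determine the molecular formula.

Walk through each heavy atom and fill implicit hydrogens from standard valence (C 4, N 3, O 2, S 2, halogen 1); for lowercase aromatic atoms, an aromatic c carries 1 H when it has two neighbours and 0 H with three, and aromatic n carries 0 H:
  atom 1: O, bond orders sum to 2 (valence 2) → 0 H
  atom 2: C, bond orders sum to 4 (valence 4) → 0 H
  atom 3: O, bond orders sum to 2 (valence 2) → 0 H
  atom 4: C, bond orders sum to 1 (valence 4) → 3 H
  atom 5: aromatic c, 3 neighbours → 0 H
  atom 6: aromatic c, 3 neighbours → 0 H
  atom 7: C, bond orders sum to 1 (valence 4) → 3 H
  atom 8: aromatic c, 3 neighbours → 0 H
  atom 9: aromatic c, 2 neighbours → 1 H
  atom 10: aromatic c, 3 neighbours → 0 H
  atom 11: Cl (halogen, monovalent) → 0 H
  atom 12: aromatic c, 3 neighbours → 0 H
  atom 13: Cl (halogen, monovalent) → 0 H
  atom 14: C, bond orders sum to 3 (valence 4) → 1 H
  atom 15: C, bond orders sum to 1 (valence 4) → 3 H
  atom 16: C, bond orders sum to 3 (valence 4) → 1 H
  atom 17: C, bond orders sum to 1 (valence 4) → 3 H
  atom 18: C, bond orders sum to 4 (valence 4) → 0 H
  atom 19: O, bond orders sum to 2 (valence 2) → 0 H
  atom 20: O, bond orders sum to 1 (valence 2) → 1 H
Totals → C:14, H:16, Cl:2, O:4.
In Hill order: C14H16Cl2O4.

C14H16Cl2O4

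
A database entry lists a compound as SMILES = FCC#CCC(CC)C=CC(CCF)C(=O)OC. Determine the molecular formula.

C14H20F2O2

Walk through each heavy atom and fill implicit hydrogens from standard valence (C 4, N 3, O 2, S 2, halogen 1):
  atom 1: F (halogen, monovalent) → 0 H
  atom 2: C, bond orders sum to 2 (valence 4) → 2 H
  atom 3: C, bond orders sum to 4 (valence 4) → 0 H
  atom 4: C, bond orders sum to 4 (valence 4) → 0 H
  atom 5: C, bond orders sum to 2 (valence 4) → 2 H
  atom 6: C, bond orders sum to 3 (valence 4) → 1 H
  atom 7: C, bond orders sum to 2 (valence 4) → 2 H
  atom 8: C, bond orders sum to 1 (valence 4) → 3 H
  atom 9: C, bond orders sum to 3 (valence 4) → 1 H
  atom 10: C, bond orders sum to 3 (valence 4) → 1 H
  atom 11: C, bond orders sum to 3 (valence 4) → 1 H
  atom 12: C, bond orders sum to 2 (valence 4) → 2 H
  atom 13: C, bond orders sum to 2 (valence 4) → 2 H
  atom 14: F (halogen, monovalent) → 0 H
  atom 15: C, bond orders sum to 4 (valence 4) → 0 H
  atom 16: O, bond orders sum to 2 (valence 2) → 0 H
  atom 17: O, bond orders sum to 2 (valence 2) → 0 H
  atom 18: C, bond orders sum to 1 (valence 4) → 3 H
Totals → C:14, H:20, F:2, O:2.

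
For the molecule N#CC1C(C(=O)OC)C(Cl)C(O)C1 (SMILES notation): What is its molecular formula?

Walk through each heavy atom and fill implicit hydrogens from standard valence (C 4, N 3, O 2, S 2, halogen 1):
  atom 1: N, bond orders sum to 3 (valence 3) → 0 H
  atom 2: C, bond orders sum to 4 (valence 4) → 0 H
  atom 3: C, bond orders sum to 3 (valence 4) → 1 H
  atom 4: C, bond orders sum to 3 (valence 4) → 1 H
  atom 5: C, bond orders sum to 4 (valence 4) → 0 H
  atom 6: O, bond orders sum to 2 (valence 2) → 0 H
  atom 7: O, bond orders sum to 2 (valence 2) → 0 H
  atom 8: C, bond orders sum to 1 (valence 4) → 3 H
  atom 9: C, bond orders sum to 3 (valence 4) → 1 H
  atom 10: Cl (halogen, monovalent) → 0 H
  atom 11: C, bond orders sum to 3 (valence 4) → 1 H
  atom 12: O, bond orders sum to 1 (valence 2) → 1 H
  atom 13: C, bond orders sum to 2 (valence 4) → 2 H
Totals → C:8, H:10, Cl:1, N:1, O:3.
In Hill order: C8H10ClNO3.

C8H10ClNO3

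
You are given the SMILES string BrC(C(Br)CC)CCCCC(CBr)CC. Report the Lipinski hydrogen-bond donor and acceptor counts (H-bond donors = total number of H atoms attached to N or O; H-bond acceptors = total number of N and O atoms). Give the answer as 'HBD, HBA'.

Donors: find every N or O and count the H atoms it carries.
  (no N or O atoms present)
Lipinski HBD = 0.
Acceptors: N atoms = 0, O atoms = 0 → HBA = 0.

0, 0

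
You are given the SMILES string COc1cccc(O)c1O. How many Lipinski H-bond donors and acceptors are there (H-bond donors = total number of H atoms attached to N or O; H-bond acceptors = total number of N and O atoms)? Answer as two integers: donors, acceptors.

Donors: find every N or O and count the H atoms it carries.
  atom 2 (O): bond orders sum to 2 → 0 H
  atom 8 (O): bond orders sum to 1 → 1 H
  atom 10 (O): bond orders sum to 1 → 1 H
Lipinski HBD = 2.
Acceptors: N atoms = 0, O atoms = 3 → HBA = 3.

2, 3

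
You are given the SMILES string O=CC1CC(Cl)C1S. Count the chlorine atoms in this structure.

Scan the SMILES for Cl atoms (remember two-letter symbols like Cl and Br are single atoms).
Chlorine count: 1.

1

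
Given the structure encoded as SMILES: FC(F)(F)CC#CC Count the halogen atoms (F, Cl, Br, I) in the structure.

3

Halogen atoms appear at heavy-atom positions 1, 3, 4 (3×F).
Other groups present: 1 alkyne.
Halogen count: 3.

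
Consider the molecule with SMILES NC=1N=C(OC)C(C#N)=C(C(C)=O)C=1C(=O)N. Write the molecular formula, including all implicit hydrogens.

C10H10N4O3

Walk through each heavy atom and fill implicit hydrogens from standard valence (C 4, N 3, O 2, S 2, halogen 1):
  atom 1: N, bond orders sum to 1 (valence 3) → 2 H
  atom 2: C, bond orders sum to 4 (valence 4) → 0 H
  atom 3: N, bond orders sum to 3 (valence 3) → 0 H
  atom 4: C, bond orders sum to 4 (valence 4) → 0 H
  atom 5: O, bond orders sum to 2 (valence 2) → 0 H
  atom 6: C, bond orders sum to 1 (valence 4) → 3 H
  atom 7: C, bond orders sum to 4 (valence 4) → 0 H
  atom 8: C, bond orders sum to 4 (valence 4) → 0 H
  atom 9: N, bond orders sum to 3 (valence 3) → 0 H
  atom 10: C, bond orders sum to 4 (valence 4) → 0 H
  atom 11: C, bond orders sum to 4 (valence 4) → 0 H
  atom 12: C, bond orders sum to 1 (valence 4) → 3 H
  atom 13: O, bond orders sum to 2 (valence 2) → 0 H
  atom 14: C, bond orders sum to 4 (valence 4) → 0 H
  atom 15: C, bond orders sum to 4 (valence 4) → 0 H
  atom 16: O, bond orders sum to 2 (valence 2) → 0 H
  atom 17: N, bond orders sum to 1 (valence 3) → 2 H
Totals → C:10, H:10, N:4, O:3.
In Hill order: C10H10N4O3.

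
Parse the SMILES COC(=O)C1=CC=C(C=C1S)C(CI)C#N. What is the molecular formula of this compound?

Walk through each heavy atom and fill implicit hydrogens from standard valence (C 4, N 3, O 2, S 2, halogen 1):
  atom 1: C, bond orders sum to 1 (valence 4) → 3 H
  atom 2: O, bond orders sum to 2 (valence 2) → 0 H
  atom 3: C, bond orders sum to 4 (valence 4) → 0 H
  atom 4: O, bond orders sum to 2 (valence 2) → 0 H
  atom 5: C, bond orders sum to 4 (valence 4) → 0 H
  atom 6: C, bond orders sum to 3 (valence 4) → 1 H
  atom 7: C, bond orders sum to 3 (valence 4) → 1 H
  atom 8: C, bond orders sum to 4 (valence 4) → 0 H
  atom 9: C, bond orders sum to 3 (valence 4) → 1 H
  atom 10: C, bond orders sum to 4 (valence 4) → 0 H
  atom 11: S, bond orders sum to 1 (valence 2) → 1 H
  atom 12: C, bond orders sum to 3 (valence 4) → 1 H
  atom 13: C, bond orders sum to 2 (valence 4) → 2 H
  atom 14: I (halogen, monovalent) → 0 H
  atom 15: C, bond orders sum to 4 (valence 4) → 0 H
  atom 16: N, bond orders sum to 3 (valence 3) → 0 H
Totals → C:11, H:10, I:1, N:1, O:2, S:1.
In Hill order: C11H10INO2S.

C11H10INO2S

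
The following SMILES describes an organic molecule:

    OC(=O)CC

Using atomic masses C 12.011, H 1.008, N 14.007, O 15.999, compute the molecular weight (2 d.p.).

74.08 g/mol

First, the molecular formula is C3H6O2 (counting implicit H from valence).
  C: 3 × 12.011 = 36.033
  H: 6 × 1.008 = 6.048
  O: 2 × 15.999 = 31.998
Sum: 3×12.011 + 6×1.008 + 2×15.999 = 74.079 → 74.08 g/mol.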